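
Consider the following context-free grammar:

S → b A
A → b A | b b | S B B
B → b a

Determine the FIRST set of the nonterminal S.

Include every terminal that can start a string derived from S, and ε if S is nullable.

We compute FIRST(S) using the standard algorithm.
FIRST(A) = {b}
FIRST(B) = {b}
FIRST(S) = {b}
Therefore, FIRST(S) = {b}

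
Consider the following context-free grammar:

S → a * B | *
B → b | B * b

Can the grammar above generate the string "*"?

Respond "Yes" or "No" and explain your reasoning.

Yes - a valid derivation exists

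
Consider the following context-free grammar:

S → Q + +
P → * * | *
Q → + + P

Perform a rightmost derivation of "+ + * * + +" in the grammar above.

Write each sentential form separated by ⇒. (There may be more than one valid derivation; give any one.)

S ⇒ Q + + ⇒ + + P + + ⇒ + + * * + +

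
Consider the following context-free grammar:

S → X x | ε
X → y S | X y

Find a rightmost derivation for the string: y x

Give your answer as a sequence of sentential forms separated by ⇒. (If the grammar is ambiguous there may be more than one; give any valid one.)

S ⇒ X x ⇒ y S x ⇒ y x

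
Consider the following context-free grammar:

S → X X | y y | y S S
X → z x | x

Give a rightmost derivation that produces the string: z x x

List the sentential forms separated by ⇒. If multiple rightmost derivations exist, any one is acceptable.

S ⇒ X X ⇒ X x ⇒ z x x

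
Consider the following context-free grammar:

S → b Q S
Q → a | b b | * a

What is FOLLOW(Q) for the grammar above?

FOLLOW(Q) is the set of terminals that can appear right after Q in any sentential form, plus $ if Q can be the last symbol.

We compute FOLLOW(Q) using the standard algorithm.
FOLLOW(S) starts with {$}.
FIRST(Q) = {*, a, b}
FIRST(S) = {b}
FOLLOW(Q) = {b}
FOLLOW(S) = {$}
Therefore, FOLLOW(Q) = {b}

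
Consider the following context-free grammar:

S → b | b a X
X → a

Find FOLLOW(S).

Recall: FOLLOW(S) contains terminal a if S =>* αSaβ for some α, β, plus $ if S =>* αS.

We compute FOLLOW(S) using the standard algorithm.
FOLLOW(S) starts with {$}.
FIRST(S) = {b}
FIRST(X) = {a}
FOLLOW(S) = {$}
FOLLOW(X) = {$}
Therefore, FOLLOW(S) = {$}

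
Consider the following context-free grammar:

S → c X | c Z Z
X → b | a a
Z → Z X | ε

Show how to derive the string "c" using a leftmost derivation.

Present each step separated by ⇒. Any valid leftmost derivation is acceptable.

S ⇒ c Z Z ⇒ c Z ⇒ c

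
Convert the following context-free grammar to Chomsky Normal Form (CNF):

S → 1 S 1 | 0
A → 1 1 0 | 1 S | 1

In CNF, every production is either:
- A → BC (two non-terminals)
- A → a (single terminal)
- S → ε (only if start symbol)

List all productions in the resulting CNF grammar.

T1 → 1; S → 0; T0 → 0; A → 1; S → T1 X0; X0 → S T1; A → T1 X1; X1 → T1 T0; A → T1 S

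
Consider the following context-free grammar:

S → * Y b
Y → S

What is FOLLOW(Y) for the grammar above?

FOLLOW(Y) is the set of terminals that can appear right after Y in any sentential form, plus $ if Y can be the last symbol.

We compute FOLLOW(Y) using the standard algorithm.
FOLLOW(S) starts with {$}.
FIRST(S) = {*}
FIRST(Y) = {*}
FOLLOW(S) = {$, b}
FOLLOW(Y) = {b}
Therefore, FOLLOW(Y) = {b}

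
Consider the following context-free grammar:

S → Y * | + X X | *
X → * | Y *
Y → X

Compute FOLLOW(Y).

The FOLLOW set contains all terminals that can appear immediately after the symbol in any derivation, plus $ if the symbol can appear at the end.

We compute FOLLOW(Y) using the standard algorithm.
FOLLOW(S) starts with {$}.
FIRST(S) = {*, +}
FIRST(X) = {*}
FIRST(Y) = {*}
FOLLOW(S) = {$}
FOLLOW(X) = {$, *}
FOLLOW(Y) = {*}
Therefore, FOLLOW(Y) = {*}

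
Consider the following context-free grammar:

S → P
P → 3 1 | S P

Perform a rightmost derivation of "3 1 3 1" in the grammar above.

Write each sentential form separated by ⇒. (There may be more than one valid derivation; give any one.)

S ⇒ P ⇒ S P ⇒ S 3 1 ⇒ P 3 1 ⇒ 3 1 3 1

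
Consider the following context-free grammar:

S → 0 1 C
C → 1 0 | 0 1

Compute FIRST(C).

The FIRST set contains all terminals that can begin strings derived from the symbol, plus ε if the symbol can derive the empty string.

We compute FIRST(C) using the standard algorithm.
FIRST(C) = {0, 1}
FIRST(S) = {0}
Therefore, FIRST(C) = {0, 1}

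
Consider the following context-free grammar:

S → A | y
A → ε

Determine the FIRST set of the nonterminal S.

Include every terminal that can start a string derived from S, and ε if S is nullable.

We compute FIRST(S) using the standard algorithm.
FIRST(A) = {ε}
FIRST(S) = {y, ε}
Therefore, FIRST(S) = {y, ε}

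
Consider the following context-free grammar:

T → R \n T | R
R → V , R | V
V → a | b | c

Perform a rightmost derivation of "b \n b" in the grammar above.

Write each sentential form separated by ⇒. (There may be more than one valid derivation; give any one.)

T ⇒ R \n T ⇒ R \n R ⇒ R \n V ⇒ R \n b ⇒ V \n b ⇒ b \n b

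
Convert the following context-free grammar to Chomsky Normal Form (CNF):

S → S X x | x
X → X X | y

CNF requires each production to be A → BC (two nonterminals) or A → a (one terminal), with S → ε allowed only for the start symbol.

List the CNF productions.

TX → x; S → x; X → y; S → S X0; X0 → X TX; X → X X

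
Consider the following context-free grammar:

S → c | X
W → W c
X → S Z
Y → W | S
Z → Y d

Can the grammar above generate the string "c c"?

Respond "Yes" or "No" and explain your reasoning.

No - no valid derivation exists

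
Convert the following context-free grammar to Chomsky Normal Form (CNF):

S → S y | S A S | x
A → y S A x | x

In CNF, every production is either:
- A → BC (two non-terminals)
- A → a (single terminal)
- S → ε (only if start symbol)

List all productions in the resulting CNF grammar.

TY → y; S → x; TX → x; A → x; S → S TY; S → S X0; X0 → A S; A → TY X1; X1 → S X2; X2 → A TX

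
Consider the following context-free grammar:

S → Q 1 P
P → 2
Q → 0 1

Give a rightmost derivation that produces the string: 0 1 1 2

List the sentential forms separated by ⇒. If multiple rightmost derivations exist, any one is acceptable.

S ⇒ Q 1 P ⇒ Q 1 2 ⇒ 0 1 1 2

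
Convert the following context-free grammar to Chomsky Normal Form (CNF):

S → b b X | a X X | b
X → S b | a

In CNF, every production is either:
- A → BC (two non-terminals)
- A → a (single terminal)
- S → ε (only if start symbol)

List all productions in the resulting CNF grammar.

TB → b; TA → a; S → b; X → a; S → TB X0; X0 → TB X; S → TA X1; X1 → X X; X → S TB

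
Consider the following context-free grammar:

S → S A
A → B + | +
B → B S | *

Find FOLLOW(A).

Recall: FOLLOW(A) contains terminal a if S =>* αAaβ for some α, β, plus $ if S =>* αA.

We compute FOLLOW(A) using the standard algorithm.
FOLLOW(S) starts with {$}.
FIRST(A) = {*, +}
FIRST(B) = {*}
FIRST(S) = {}
FOLLOW(A) = {$, *, +}
FOLLOW(B) = {+}
FOLLOW(S) = {$, *, +}
Therefore, FOLLOW(A) = {$, *, +}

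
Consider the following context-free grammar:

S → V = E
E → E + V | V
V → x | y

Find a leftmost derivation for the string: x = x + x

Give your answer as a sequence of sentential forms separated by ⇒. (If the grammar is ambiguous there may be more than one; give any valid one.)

S ⇒ V = E ⇒ x = E ⇒ x = E + V ⇒ x = V + V ⇒ x = x + V ⇒ x = x + x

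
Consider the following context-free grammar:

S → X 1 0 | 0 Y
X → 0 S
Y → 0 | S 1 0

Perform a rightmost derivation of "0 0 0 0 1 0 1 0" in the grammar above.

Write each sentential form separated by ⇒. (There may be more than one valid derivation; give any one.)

S ⇒ X 1 0 ⇒ 0 S 1 0 ⇒ 0 X 1 0 1 0 ⇒ 0 0 S 1 0 1 0 ⇒ 0 0 0 Y 1 0 1 0 ⇒ 0 0 0 0 1 0 1 0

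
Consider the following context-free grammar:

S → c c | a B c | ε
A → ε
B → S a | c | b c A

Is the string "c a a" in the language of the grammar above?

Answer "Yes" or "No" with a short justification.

No - no valid derivation exists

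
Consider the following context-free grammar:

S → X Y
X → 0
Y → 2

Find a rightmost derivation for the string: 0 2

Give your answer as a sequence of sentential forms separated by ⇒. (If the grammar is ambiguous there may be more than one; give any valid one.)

S ⇒ X Y ⇒ X 2 ⇒ 0 2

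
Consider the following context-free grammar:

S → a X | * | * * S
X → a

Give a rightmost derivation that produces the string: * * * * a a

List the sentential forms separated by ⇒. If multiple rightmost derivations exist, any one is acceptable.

S ⇒ * * S ⇒ * * * * S ⇒ * * * * a X ⇒ * * * * a a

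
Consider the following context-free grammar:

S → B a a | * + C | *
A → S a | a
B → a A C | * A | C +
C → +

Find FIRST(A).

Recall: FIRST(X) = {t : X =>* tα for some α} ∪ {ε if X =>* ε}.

We compute FIRST(A) using the standard algorithm.
FIRST(A) = {*, +, a}
FIRST(B) = {*, +, a}
FIRST(C) = {+}
FIRST(S) = {*, +, a}
Therefore, FIRST(A) = {*, +, a}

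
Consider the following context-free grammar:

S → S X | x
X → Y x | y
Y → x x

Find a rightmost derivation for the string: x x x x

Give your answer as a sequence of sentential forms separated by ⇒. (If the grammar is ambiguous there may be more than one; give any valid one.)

S ⇒ S X ⇒ S Y x ⇒ S x x x ⇒ x x x x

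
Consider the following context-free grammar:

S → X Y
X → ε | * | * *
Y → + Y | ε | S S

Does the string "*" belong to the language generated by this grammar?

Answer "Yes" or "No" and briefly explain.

Yes - a valid derivation exists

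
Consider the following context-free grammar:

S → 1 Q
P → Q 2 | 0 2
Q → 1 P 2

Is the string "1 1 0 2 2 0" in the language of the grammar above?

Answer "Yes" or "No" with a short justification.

No - no valid derivation exists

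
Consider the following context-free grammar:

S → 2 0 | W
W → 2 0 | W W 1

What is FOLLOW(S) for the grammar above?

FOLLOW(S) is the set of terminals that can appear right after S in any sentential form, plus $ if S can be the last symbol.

We compute FOLLOW(S) using the standard algorithm.
FOLLOW(S) starts with {$}.
FIRST(S) = {2}
FIRST(W) = {2}
FOLLOW(S) = {$}
FOLLOW(W) = {$, 1, 2}
Therefore, FOLLOW(S) = {$}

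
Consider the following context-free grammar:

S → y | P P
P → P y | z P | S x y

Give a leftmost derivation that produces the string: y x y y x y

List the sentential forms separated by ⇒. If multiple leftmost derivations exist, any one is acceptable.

S ⇒ P P ⇒ S x y P ⇒ y x y P ⇒ y x y S x y ⇒ y x y y x y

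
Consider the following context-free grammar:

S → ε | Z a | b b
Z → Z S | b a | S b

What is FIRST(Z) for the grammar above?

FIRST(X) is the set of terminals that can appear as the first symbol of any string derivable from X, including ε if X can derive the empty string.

We compute FIRST(Z) using the standard algorithm.
FIRST(S) = {b, ε}
FIRST(Z) = {b}
Therefore, FIRST(Z) = {b}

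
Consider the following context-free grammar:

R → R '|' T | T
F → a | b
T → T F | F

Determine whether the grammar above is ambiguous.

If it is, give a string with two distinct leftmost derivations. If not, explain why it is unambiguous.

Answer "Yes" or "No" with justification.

No - the grammar is unambiguous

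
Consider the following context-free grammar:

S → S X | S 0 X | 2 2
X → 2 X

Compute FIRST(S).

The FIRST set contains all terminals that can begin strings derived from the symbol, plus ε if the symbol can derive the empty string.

We compute FIRST(S) using the standard algorithm.
FIRST(S) = {2}
FIRST(X) = {2}
Therefore, FIRST(S) = {2}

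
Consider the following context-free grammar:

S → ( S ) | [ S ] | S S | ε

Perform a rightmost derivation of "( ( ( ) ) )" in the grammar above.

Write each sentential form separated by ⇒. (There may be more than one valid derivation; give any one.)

S ⇒ ( S ) ⇒ ( ( S ) ) ⇒ ( ( ( S ) ) ) ⇒ ( ( ( ) ) )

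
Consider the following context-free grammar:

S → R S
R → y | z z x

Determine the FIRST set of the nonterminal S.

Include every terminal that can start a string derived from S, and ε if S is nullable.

We compute FIRST(S) using the standard algorithm.
FIRST(R) = {y, z}
FIRST(S) = {y, z}
Therefore, FIRST(S) = {y, z}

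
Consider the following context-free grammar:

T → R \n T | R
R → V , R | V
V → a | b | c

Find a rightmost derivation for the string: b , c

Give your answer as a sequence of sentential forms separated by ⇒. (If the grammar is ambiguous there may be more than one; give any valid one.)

T ⇒ R ⇒ V , R ⇒ V , V ⇒ V , c ⇒ b , c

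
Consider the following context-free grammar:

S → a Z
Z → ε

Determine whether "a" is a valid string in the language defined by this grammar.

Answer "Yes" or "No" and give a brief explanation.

Yes - a valid derivation exists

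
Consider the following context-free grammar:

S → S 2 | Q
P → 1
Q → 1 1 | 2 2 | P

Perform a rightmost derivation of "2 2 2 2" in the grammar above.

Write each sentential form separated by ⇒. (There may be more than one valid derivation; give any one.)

S ⇒ S 2 ⇒ S 2 2 ⇒ Q 2 2 ⇒ 2 2 2 2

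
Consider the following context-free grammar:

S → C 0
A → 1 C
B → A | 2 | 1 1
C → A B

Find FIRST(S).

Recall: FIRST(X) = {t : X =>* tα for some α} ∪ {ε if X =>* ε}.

We compute FIRST(S) using the standard algorithm.
FIRST(A) = {1}
FIRST(B) = {1, 2}
FIRST(C) = {1}
FIRST(S) = {1}
Therefore, FIRST(S) = {1}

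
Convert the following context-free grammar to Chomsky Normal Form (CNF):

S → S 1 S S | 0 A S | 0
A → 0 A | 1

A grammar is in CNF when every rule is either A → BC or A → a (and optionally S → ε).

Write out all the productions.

T1 → 1; T0 → 0; S → 0; A → 1; S → S X0; X0 → T1 X1; X1 → S S; S → T0 X2; X2 → A S; A → T0 A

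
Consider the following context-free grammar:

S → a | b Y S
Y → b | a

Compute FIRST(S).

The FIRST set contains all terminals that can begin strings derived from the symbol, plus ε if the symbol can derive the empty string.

We compute FIRST(S) using the standard algorithm.
FIRST(S) = {a, b}
FIRST(Y) = {a, b}
Therefore, FIRST(S) = {a, b}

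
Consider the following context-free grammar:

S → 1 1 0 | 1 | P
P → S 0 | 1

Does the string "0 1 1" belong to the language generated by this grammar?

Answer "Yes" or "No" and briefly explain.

No - no valid derivation exists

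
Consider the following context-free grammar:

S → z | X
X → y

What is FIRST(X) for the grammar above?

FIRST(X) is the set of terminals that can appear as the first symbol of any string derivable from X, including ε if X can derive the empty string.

We compute FIRST(X) using the standard algorithm.
FIRST(S) = {y, z}
FIRST(X) = {y}
Therefore, FIRST(X) = {y}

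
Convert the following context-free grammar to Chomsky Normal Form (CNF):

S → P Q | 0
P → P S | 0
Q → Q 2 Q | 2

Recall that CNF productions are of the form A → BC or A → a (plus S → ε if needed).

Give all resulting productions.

S → 0; P → 0; T2 → 2; Q → 2; S → P Q; P → P S; Q → Q X0; X0 → T2 Q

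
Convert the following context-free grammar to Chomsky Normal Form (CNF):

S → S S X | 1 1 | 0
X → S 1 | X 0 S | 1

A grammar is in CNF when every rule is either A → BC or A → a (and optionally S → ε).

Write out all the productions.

T1 → 1; S → 0; T0 → 0; X → 1; S → S X0; X0 → S X; S → T1 T1; X → S T1; X → X X1; X1 → T0 S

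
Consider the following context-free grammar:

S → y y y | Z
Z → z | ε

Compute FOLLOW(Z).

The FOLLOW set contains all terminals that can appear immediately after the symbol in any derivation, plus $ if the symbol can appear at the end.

We compute FOLLOW(Z) using the standard algorithm.
FOLLOW(S) starts with {$}.
FIRST(S) = {y, z, ε}
FIRST(Z) = {z, ε}
FOLLOW(S) = {$}
FOLLOW(Z) = {$}
Therefore, FOLLOW(Z) = {$}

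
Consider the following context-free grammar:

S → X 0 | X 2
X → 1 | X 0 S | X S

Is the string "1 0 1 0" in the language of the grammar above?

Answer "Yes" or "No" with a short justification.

No - no valid derivation exists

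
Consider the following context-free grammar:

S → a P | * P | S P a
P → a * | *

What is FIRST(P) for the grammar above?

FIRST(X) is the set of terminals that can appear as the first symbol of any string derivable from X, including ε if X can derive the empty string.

We compute FIRST(P) using the standard algorithm.
FIRST(P) = {*, a}
FIRST(S) = {*, a}
Therefore, FIRST(P) = {*, a}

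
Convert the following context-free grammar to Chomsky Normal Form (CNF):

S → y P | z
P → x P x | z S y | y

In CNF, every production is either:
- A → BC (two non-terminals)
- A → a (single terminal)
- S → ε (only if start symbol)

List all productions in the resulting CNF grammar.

TY → y; S → z; TX → x; TZ → z; P → y; S → TY P; P → TX X0; X0 → P TX; P → TZ X1; X1 → S TY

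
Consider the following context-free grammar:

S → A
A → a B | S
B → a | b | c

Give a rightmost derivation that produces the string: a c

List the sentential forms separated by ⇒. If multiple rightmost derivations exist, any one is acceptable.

S ⇒ A ⇒ a B ⇒ a c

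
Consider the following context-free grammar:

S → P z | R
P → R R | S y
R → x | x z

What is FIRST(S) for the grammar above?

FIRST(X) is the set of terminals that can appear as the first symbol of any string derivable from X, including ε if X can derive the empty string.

We compute FIRST(S) using the standard algorithm.
FIRST(P) = {x}
FIRST(R) = {x}
FIRST(S) = {x}
Therefore, FIRST(S) = {x}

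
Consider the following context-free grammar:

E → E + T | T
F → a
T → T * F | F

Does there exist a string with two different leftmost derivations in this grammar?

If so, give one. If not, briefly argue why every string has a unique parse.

No - every string in the language has a unique leftmost derivation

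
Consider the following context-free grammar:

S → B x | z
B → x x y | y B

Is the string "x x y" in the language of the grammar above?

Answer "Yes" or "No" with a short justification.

No - no valid derivation exists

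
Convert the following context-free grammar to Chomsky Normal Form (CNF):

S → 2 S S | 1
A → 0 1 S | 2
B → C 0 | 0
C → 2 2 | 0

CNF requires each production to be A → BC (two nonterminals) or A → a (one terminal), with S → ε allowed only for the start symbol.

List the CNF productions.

T2 → 2; S → 1; T0 → 0; T1 → 1; A → 2; B → 0; C → 0; S → T2 X0; X0 → S S; A → T0 X1; X1 → T1 S; B → C T0; C → T2 T2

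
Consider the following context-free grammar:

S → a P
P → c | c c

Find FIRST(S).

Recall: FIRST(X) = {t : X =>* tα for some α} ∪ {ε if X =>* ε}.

We compute FIRST(S) using the standard algorithm.
FIRST(P) = {c}
FIRST(S) = {a}
Therefore, FIRST(S) = {a}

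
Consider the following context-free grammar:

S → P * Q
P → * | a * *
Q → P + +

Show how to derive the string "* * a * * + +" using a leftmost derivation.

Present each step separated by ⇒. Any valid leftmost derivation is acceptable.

S ⇒ P * Q ⇒ * * Q ⇒ * * P + + ⇒ * * a * * + +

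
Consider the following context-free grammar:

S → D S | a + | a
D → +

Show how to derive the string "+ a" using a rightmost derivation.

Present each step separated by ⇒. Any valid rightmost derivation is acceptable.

S ⇒ D S ⇒ D a ⇒ + a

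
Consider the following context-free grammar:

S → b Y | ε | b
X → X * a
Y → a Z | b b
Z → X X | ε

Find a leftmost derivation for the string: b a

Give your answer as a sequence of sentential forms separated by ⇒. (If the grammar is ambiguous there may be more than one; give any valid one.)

S ⇒ b Y ⇒ b a Z ⇒ b a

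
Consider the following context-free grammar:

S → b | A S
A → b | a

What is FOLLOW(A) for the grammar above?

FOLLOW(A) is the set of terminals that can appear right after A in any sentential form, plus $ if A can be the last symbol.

We compute FOLLOW(A) using the standard algorithm.
FOLLOW(S) starts with {$}.
FIRST(A) = {a, b}
FIRST(S) = {a, b}
FOLLOW(A) = {a, b}
FOLLOW(S) = {$}
Therefore, FOLLOW(A) = {a, b}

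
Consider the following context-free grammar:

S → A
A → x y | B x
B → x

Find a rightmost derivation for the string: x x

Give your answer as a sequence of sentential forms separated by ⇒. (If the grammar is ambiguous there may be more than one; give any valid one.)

S ⇒ A ⇒ B x ⇒ x x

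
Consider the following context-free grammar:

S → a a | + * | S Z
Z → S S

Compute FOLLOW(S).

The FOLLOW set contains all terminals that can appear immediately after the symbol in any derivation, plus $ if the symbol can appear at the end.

We compute FOLLOW(S) using the standard algorithm.
FOLLOW(S) starts with {$}.
FIRST(S) = {+, a}
FIRST(Z) = {+, a}
FOLLOW(S) = {$, +, a}
FOLLOW(Z) = {$, +, a}
Therefore, FOLLOW(S) = {$, +, a}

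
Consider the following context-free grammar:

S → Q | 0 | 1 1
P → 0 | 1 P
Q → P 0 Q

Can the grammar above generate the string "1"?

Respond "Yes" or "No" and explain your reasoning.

No - no valid derivation exists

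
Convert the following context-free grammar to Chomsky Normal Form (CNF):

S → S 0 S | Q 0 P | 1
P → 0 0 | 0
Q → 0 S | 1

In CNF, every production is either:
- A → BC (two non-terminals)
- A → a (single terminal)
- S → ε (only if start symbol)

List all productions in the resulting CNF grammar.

T0 → 0; S → 1; P → 0; Q → 1; S → S X0; X0 → T0 S; S → Q X1; X1 → T0 P; P → T0 T0; Q → T0 S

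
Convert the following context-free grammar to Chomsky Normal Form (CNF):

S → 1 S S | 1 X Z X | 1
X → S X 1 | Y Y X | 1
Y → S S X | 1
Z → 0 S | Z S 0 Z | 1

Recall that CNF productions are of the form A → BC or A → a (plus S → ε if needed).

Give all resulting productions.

T1 → 1; S → 1; X → 1; Y → 1; T0 → 0; Z → 1; S → T1 X0; X0 → S S; S → T1 X1; X1 → X X2; X2 → Z X; X → S X3; X3 → X T1; X → Y X4; X4 → Y X; Y → S X5; X5 → S X; Z → T0 S; Z → Z X6; X6 → S X7; X7 → T0 Z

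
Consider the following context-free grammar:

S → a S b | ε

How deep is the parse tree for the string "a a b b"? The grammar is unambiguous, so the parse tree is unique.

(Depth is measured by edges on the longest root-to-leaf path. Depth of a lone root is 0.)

3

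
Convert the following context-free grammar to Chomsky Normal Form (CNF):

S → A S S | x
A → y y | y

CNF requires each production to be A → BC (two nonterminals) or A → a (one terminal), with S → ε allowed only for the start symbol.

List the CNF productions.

S → x; TY → y; A → y; S → A X0; X0 → S S; A → TY TY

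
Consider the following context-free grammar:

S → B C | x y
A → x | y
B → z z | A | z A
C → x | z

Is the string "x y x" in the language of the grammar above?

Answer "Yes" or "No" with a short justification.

No - no valid derivation exists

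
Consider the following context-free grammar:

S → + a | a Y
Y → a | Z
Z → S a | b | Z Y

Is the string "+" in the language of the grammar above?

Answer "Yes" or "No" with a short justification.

No - no valid derivation exists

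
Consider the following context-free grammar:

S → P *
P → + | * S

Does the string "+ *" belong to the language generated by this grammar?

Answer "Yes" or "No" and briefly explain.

Yes - a valid derivation exists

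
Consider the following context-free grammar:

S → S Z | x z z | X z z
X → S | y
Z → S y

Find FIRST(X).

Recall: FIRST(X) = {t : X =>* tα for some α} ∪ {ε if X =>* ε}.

We compute FIRST(X) using the standard algorithm.
FIRST(S) = {x, y}
FIRST(X) = {x, y}
FIRST(Z) = {x, y}
Therefore, FIRST(X) = {x, y}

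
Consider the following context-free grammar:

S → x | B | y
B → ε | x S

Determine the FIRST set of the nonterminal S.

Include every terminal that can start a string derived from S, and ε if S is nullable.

We compute FIRST(S) using the standard algorithm.
FIRST(B) = {x, ε}
FIRST(S) = {x, y, ε}
Therefore, FIRST(S) = {x, y, ε}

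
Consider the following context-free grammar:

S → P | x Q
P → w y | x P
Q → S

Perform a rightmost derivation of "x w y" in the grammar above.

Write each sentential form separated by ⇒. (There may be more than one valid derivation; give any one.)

S ⇒ P ⇒ x P ⇒ x w y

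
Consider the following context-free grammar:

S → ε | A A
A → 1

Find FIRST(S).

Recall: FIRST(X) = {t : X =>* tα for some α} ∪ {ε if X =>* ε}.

We compute FIRST(S) using the standard algorithm.
FIRST(A) = {1}
FIRST(S) = {1, ε}
Therefore, FIRST(S) = {1, ε}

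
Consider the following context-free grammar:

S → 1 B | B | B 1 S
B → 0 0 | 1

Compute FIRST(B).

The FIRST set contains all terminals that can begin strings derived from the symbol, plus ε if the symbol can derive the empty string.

We compute FIRST(B) using the standard algorithm.
FIRST(B) = {0, 1}
FIRST(S) = {0, 1}
Therefore, FIRST(B) = {0, 1}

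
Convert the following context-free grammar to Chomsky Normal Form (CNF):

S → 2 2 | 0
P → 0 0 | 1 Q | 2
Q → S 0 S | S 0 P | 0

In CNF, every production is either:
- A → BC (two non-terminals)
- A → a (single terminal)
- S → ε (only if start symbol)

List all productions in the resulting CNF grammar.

T2 → 2; S → 0; T0 → 0; T1 → 1; P → 2; Q → 0; S → T2 T2; P → T0 T0; P → T1 Q; Q → S X0; X0 → T0 S; Q → S X1; X1 → T0 P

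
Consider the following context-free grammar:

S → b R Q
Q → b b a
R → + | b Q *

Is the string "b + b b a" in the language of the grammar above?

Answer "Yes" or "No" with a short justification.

Yes - a valid derivation exists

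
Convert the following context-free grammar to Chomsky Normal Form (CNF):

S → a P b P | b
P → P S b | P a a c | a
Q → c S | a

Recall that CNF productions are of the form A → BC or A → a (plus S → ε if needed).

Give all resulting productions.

TA → a; TB → b; S → b; TC → c; P → a; Q → a; S → TA X0; X0 → P X1; X1 → TB P; P → P X2; X2 → S TB; P → P X3; X3 → TA X4; X4 → TA TC; Q → TC S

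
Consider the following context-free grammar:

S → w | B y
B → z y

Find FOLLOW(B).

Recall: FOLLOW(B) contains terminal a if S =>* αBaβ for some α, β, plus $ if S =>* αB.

We compute FOLLOW(B) using the standard algorithm.
FOLLOW(S) starts with {$}.
FIRST(B) = {z}
FIRST(S) = {w, z}
FOLLOW(B) = {y}
FOLLOW(S) = {$}
Therefore, FOLLOW(B) = {y}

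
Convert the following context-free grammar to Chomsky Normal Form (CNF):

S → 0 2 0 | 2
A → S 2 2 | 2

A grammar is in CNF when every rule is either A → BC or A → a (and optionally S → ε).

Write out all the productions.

T0 → 0; T2 → 2; S → 2; A → 2; S → T0 X0; X0 → T2 T0; A → S X1; X1 → T2 T2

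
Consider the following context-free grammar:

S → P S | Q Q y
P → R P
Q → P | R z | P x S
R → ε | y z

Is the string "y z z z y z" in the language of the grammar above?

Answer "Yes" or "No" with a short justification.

No - no valid derivation exists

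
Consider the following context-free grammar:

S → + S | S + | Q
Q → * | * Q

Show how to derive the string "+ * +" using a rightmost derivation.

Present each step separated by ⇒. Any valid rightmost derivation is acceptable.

S ⇒ + S ⇒ + S + ⇒ + Q + ⇒ + * +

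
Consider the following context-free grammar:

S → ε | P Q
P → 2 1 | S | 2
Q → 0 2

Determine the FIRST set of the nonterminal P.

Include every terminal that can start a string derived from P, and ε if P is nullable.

We compute FIRST(P) using the standard algorithm.
FIRST(P) = {0, 2, ε}
FIRST(Q) = {0}
FIRST(S) = {0, 2, ε}
Therefore, FIRST(P) = {0, 2, ε}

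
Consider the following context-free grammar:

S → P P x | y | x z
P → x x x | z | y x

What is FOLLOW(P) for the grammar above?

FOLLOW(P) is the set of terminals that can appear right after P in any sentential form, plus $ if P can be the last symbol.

We compute FOLLOW(P) using the standard algorithm.
FOLLOW(S) starts with {$}.
FIRST(P) = {x, y, z}
FIRST(S) = {x, y, z}
FOLLOW(P) = {x, y, z}
FOLLOW(S) = {$}
Therefore, FOLLOW(P) = {x, y, z}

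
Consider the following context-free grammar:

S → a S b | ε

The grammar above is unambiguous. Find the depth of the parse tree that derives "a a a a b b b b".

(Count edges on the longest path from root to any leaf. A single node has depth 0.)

5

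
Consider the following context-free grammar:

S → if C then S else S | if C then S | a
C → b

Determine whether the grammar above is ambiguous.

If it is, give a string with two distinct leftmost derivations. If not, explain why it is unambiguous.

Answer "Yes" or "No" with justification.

Yes - the string 'if b then if b then a else a' has two distinct leftmost derivations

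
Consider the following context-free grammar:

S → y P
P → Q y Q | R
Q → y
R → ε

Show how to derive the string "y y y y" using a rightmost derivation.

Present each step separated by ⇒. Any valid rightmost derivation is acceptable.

S ⇒ y P ⇒ y Q y Q ⇒ y Q y y ⇒ y y y y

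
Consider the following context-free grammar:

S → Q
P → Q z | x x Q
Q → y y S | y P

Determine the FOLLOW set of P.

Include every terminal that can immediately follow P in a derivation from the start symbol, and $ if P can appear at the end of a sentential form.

We compute FOLLOW(P) using the standard algorithm.
FOLLOW(S) starts with {$}.
FIRST(P) = {x, y}
FIRST(Q) = {y}
FIRST(S) = {y}
FOLLOW(P) = {$, z}
FOLLOW(Q) = {$, z}
FOLLOW(S) = {$, z}
Therefore, FOLLOW(P) = {$, z}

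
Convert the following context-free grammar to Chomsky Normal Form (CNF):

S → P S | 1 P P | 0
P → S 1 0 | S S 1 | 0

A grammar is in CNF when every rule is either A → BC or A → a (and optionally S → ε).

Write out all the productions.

T1 → 1; S → 0; T0 → 0; P → 0; S → P S; S → T1 X0; X0 → P P; P → S X1; X1 → T1 T0; P → S X2; X2 → S T1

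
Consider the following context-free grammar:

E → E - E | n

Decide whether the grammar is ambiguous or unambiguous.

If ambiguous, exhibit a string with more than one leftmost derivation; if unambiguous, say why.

Ambiguous - the string 'n - n - n - n' has two distinct leftmost derivations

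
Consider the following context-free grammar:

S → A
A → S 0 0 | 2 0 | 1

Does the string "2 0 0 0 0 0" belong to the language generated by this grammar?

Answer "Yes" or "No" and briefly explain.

Yes - a valid derivation exists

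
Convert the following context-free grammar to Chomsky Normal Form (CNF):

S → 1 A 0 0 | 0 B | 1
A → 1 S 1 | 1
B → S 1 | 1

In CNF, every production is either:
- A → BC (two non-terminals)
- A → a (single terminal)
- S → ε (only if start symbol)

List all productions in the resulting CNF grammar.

T1 → 1; T0 → 0; S → 1; A → 1; B → 1; S → T1 X0; X0 → A X1; X1 → T0 T0; S → T0 B; A → T1 X2; X2 → S T1; B → S T1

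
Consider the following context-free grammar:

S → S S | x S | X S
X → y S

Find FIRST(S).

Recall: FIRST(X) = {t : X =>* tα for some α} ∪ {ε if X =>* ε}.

We compute FIRST(S) using the standard algorithm.
FIRST(S) = {x, y}
FIRST(X) = {y}
Therefore, FIRST(S) = {x, y}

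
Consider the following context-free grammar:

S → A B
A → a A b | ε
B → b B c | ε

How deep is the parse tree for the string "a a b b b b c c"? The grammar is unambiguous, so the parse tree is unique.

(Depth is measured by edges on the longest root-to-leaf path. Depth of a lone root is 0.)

4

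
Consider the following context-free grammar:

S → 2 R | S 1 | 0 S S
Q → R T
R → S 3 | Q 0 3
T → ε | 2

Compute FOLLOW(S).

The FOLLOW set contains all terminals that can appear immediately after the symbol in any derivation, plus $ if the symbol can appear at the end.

We compute FOLLOW(S) using the standard algorithm.
FOLLOW(S) starts with {$}.
FIRST(Q) = {0, 2}
FIRST(R) = {0, 2}
FIRST(S) = {0, 2}
FIRST(T) = {2, ε}
FOLLOW(Q) = {0}
FOLLOW(R) = {$, 0, 1, 2, 3}
FOLLOW(S) = {$, 0, 1, 2, 3}
FOLLOW(T) = {0}
Therefore, FOLLOW(S) = {$, 0, 1, 2, 3}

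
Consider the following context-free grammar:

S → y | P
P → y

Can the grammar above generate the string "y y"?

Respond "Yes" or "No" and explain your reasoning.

No - no valid derivation exists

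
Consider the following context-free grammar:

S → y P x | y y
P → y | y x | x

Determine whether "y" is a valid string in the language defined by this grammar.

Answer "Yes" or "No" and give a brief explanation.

No - no valid derivation exists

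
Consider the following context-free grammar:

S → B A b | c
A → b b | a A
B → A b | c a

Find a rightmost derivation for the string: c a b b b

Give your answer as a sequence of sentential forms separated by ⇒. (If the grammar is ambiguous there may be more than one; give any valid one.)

S ⇒ B A b ⇒ B b b b ⇒ c a b b b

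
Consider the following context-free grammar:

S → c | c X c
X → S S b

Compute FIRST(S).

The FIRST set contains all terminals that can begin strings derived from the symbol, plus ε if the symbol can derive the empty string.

We compute FIRST(S) using the standard algorithm.
FIRST(S) = {c}
FIRST(X) = {c}
Therefore, FIRST(S) = {c}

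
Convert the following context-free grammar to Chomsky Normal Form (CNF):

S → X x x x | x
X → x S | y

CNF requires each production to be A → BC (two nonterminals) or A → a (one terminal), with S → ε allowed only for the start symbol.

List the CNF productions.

TX → x; S → x; X → y; S → X X0; X0 → TX X1; X1 → TX TX; X → TX S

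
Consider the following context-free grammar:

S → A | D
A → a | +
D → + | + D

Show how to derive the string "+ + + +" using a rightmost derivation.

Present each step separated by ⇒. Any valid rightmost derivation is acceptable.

S ⇒ D ⇒ + D ⇒ + + D ⇒ + + + D ⇒ + + + +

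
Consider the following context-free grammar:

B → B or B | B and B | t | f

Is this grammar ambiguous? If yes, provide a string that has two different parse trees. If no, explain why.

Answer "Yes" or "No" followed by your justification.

Yes - the string 't and t or t and f or f and f' has two distinct leftmost derivations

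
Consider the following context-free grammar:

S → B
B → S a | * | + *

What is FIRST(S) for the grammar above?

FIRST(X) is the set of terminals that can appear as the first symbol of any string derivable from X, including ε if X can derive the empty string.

We compute FIRST(S) using the standard algorithm.
FIRST(B) = {*, +}
FIRST(S) = {*, +}
Therefore, FIRST(S) = {*, +}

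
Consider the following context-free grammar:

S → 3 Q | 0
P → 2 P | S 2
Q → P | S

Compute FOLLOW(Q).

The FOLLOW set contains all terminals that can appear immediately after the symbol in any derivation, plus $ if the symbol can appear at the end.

We compute FOLLOW(Q) using the standard algorithm.
FOLLOW(S) starts with {$}.
FIRST(P) = {0, 2, 3}
FIRST(Q) = {0, 2, 3}
FIRST(S) = {0, 3}
FOLLOW(P) = {$, 2}
FOLLOW(Q) = {$, 2}
FOLLOW(S) = {$, 2}
Therefore, FOLLOW(Q) = {$, 2}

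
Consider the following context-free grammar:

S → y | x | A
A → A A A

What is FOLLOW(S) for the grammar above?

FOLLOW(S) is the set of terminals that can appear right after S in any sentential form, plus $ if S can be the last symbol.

We compute FOLLOW(S) using the standard algorithm.
FOLLOW(S) starts with {$}.
FIRST(A) = {}
FIRST(S) = {x, y}
FOLLOW(A) = {$}
FOLLOW(S) = {$}
Therefore, FOLLOW(S) = {$}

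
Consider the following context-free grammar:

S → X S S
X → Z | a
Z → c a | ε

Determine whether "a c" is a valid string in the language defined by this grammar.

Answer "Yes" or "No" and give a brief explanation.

No - no valid derivation exists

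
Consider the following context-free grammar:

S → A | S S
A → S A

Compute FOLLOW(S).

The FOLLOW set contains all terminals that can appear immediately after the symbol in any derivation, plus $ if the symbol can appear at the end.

We compute FOLLOW(S) using the standard algorithm.
FOLLOW(S) starts with {$}.
FIRST(A) = {}
FIRST(S) = {}
FOLLOW(A) = {$}
FOLLOW(S) = {$}
Therefore, FOLLOW(S) = {$}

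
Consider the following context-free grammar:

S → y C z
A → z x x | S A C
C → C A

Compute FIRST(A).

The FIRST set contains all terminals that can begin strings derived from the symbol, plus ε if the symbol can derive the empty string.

We compute FIRST(A) using the standard algorithm.
FIRST(A) = {y, z}
FIRST(C) = {}
FIRST(S) = {y}
Therefore, FIRST(A) = {y, z}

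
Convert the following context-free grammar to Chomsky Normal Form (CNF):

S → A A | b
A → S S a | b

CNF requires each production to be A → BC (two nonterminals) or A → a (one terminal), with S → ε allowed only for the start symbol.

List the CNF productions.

S → b; TA → a; A → b; S → A A; A → S X0; X0 → S TA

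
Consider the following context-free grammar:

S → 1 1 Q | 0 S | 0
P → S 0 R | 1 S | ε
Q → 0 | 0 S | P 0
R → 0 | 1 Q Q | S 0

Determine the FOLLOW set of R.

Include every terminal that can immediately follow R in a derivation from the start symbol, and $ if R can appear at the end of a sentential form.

We compute FOLLOW(R) using the standard algorithm.
FOLLOW(S) starts with {$}.
FIRST(P) = {0, 1, ε}
FIRST(Q) = {0, 1}
FIRST(R) = {0, 1}
FIRST(S) = {0, 1}
FOLLOW(P) = {0}
FOLLOW(Q) = {$, 0, 1}
FOLLOW(R) = {0}
FOLLOW(S) = {$, 0, 1}
Therefore, FOLLOW(R) = {0}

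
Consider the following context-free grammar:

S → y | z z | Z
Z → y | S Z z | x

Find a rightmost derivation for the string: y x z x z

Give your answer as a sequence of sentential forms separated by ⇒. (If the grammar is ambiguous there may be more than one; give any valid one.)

S ⇒ Z ⇒ S Z z ⇒ S x z ⇒ Z x z ⇒ S Z z x z ⇒ S x z x z ⇒ y x z x z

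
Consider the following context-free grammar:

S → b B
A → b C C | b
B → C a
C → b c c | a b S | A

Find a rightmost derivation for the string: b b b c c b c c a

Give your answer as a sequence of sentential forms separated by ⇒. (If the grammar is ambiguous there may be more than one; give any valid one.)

S ⇒ b B ⇒ b C a ⇒ b A a ⇒ b b C C a ⇒ b b C b c c a ⇒ b b b c c b c c a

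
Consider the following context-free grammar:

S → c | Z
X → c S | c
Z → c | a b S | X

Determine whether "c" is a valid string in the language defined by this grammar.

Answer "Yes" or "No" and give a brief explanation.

Yes - a valid derivation exists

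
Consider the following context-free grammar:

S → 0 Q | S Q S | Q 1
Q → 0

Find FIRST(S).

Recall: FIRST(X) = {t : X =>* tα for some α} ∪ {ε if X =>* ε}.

We compute FIRST(S) using the standard algorithm.
FIRST(Q) = {0}
FIRST(S) = {0}
Therefore, FIRST(S) = {0}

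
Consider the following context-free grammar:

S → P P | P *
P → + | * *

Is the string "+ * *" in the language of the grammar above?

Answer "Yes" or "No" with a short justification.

Yes - a valid derivation exists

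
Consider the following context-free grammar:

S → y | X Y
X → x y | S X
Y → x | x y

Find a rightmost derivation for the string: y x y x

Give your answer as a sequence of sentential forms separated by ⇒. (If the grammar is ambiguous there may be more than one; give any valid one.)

S ⇒ X Y ⇒ X x ⇒ S X x ⇒ S x y x ⇒ y x y x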